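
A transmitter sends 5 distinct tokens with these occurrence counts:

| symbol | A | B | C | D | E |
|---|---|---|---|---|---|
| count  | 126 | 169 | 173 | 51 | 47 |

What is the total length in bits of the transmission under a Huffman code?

1230

Greedily combine the two least-frequent nodes:
combine E(47), D(51) → 98
combine 98, A(126) → 224
combine B(169), C(173) → 342
combine 224, 342 → 566
Total encoded bits = sum of merged weights = 98 + 224 + 342 + 566 = 1230.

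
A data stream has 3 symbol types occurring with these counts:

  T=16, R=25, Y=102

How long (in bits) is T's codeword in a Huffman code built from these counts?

2

Repeatedly merge the two smallest:
combine T(16), R(25) → 41
combine 41, Y(102) → 143
T's leaf is at depth 2, giving a 2-bit codeword.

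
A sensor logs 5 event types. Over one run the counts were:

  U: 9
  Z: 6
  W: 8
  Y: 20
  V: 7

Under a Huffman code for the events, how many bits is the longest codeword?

3

Merge the two lowest-weight nodes at each step:
Z(6) + V(7) → 13
W(8) + U(9) → 17
13 + 17 → 30
Y(20) + 30 → 50
The first pair merged (Z, V) ends up deepest, at depth 3.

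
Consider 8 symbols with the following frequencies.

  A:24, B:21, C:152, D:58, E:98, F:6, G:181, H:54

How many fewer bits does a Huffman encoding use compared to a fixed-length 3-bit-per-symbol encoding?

Fixed-length: 3 bits × 594 symbols = 1782 bits.
Huffman merges:
combine F(6), B(21) → 27
combine A(24), 27 → 51
combine 51, H(54) → 105
combine D(58), E(98) → 156
combine 105, C(152) → 257
combine 156, G(181) → 337
combine 257, 337 → 594
Huffman total = 27 + 51 + 105 + 156 + 257 + 337 + 594 = 1527 bits.
Saving = 1782 − 1527 = 255 bits.

255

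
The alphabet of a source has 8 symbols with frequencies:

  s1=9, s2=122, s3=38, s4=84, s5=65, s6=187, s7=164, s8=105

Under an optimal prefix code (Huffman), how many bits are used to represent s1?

5

Huffman merges, smallest pair first:
combine s1(9), s3(38) → 47
combine 47, s5(65) → 112
combine s4(84), s8(105) → 189
combine 112, s2(122) → 234
combine s7(164), s6(187) → 351
combine 189, 234 → 423
combine 351, 423 → 774
s1 sits 5 levels below the root, so its codeword is 5 bits.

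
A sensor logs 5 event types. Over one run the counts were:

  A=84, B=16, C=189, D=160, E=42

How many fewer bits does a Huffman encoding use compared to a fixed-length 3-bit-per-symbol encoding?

480

Fixed-length: 3 bits × 491 symbols = 1473 bits.
Huffman merges:
B(16) + E(42) → 58
58 + A(84) → 142
142 + D(160) → 302
C(189) + 302 → 491
Huffman total = 58 + 142 + 302 + 491 = 993 bits.
Saving = 1473 − 993 = 480 bits.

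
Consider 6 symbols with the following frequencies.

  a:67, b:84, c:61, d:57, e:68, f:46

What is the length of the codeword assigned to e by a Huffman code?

Huffman merges, smallest pair first:
merge f(46) and d(57): 103
merge c(61) and a(67): 128
merge e(68) and b(84): 152
merge 103 and 128: 231
merge 152 and 231: 383
e's leaf is at depth 2, giving a 2-bit codeword.

2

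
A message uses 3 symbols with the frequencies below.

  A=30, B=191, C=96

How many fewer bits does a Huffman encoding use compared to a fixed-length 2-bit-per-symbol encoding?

Fixed-length: 2 bits × 317 symbols = 634 bits.
Huffman merges:
merge A(30) and C(96): 126
merge 126 and B(191): 317
Huffman total = 126 + 317 = 443 bits.
Saving = 634 − 443 = 191 bits.

191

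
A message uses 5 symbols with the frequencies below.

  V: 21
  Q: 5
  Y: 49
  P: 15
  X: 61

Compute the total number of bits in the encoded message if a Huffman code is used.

Greedily combine the two least-frequent nodes:
combine Q(5), P(15) → 20
combine 20, V(21) → 41
combine 41, Y(49) → 90
combine X(61), 90 → 151
The encoded length is the sum of every internal node's weight: 20 + 41 + 90 + 151 = 302 bits.

302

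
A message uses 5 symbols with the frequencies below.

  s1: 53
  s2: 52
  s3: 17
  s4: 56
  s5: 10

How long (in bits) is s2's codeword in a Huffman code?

Build the tree from the bottom:
s5(10) + s3(17) → 27
27 + s2(52) → 79
s1(53) + s4(56) → 109
79 + 109 → 188
s2's leaf is at depth 2, giving a 2-bit codeword.

2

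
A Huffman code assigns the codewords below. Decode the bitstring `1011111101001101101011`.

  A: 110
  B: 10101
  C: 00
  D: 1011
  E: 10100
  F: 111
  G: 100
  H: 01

Read left to right; each codeword is recognised as soon as it completes (prefix code):
  1011→D | 111→F | 10100→E | 110→A | 110→A | 1011→D
Decoded message: DFEAAD

DFEAAD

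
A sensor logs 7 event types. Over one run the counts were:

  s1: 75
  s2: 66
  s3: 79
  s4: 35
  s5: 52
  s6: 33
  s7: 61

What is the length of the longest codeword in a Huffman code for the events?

4

Merge the two lowest-weight nodes at each step:
merge s6(33) and s4(35): 68
merge s5(52) and s7(61): 113
merge s2(66) and 68: 134
merge s1(75) and s3(79): 154
merge 113 and 134: 247
merge 154 and 247: 401
The first pair merged (s6, s4) ends up deepest, at depth 4.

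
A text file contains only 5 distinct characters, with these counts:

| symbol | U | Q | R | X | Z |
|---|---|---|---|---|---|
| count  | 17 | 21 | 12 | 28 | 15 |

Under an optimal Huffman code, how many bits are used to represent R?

3

Repeatedly merge the two smallest:
R(12) + Z(15) → 27
U(17) + Q(21) → 38
27 + X(28) → 55
38 + 55 → 93
R's leaf is at depth 3, giving a 3-bit codeword.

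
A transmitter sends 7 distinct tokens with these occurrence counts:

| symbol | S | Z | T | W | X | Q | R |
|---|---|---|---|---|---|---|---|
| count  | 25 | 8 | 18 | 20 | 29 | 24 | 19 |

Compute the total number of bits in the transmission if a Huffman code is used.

400

Build the Huffman tree bottom-up:
merge Z(8) and T(18): 26
merge R(19) and W(20): 39
merge Q(24) and S(25): 49
merge 26 and X(29): 55
merge 39 and 49: 88
merge 55 and 88: 143
Total encoded bits = sum of merged weights = 26 + 39 + 49 + 55 + 88 + 143 = 400.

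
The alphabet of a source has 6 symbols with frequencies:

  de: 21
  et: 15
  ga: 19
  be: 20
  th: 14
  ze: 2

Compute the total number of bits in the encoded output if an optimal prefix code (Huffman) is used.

Merge the two smallest weights repeatedly:
ze(2) + th(14) → 16
et(15) + 16 → 31
ga(19) + be(20) → 39
de(21) + 31 → 52
39 + 52 → 91
The encoded length is the sum of every internal node's weight: 16 + 31 + 39 + 52 + 91 = 229 bits.

229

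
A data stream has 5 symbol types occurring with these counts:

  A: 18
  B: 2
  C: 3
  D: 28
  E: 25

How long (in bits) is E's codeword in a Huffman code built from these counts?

Huffman merges, smallest pair first:
combine B(2), C(3) → 5
combine 5, A(18) → 23
combine 23, E(25) → 48
combine D(28), 48 → 76
The subtree containing E is merged 2 times, so code length = 2.

2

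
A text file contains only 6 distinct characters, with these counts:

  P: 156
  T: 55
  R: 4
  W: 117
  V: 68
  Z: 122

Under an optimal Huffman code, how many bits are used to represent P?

Repeatedly merge the two smallest:
R(4) + T(55) → 59
59 + V(68) → 127
W(117) + Z(122) → 239
127 + P(156) → 283
239 + 283 → 522
P sits 2 levels below the root, so its codeword is 2 bits.

2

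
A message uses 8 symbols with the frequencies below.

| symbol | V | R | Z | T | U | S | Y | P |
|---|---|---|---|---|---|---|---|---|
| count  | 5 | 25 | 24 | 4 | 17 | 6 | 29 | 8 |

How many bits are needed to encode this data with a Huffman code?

Greedily combine the two least-frequent nodes:
combine T(4), V(5) → 9
combine S(6), P(8) → 14
combine 9, 14 → 23
combine U(17), 23 → 40
combine Z(24), R(25) → 49
combine Y(29), 40 → 69
combine 49, 69 → 118
Total encoded bits = sum of merged weights = 9 + 14 + 23 + 40 + 49 + 69 + 118 = 322.

322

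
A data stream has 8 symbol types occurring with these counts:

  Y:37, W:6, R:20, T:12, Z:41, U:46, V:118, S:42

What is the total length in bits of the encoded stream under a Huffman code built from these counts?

858

Build the Huffman tree bottom-up:
merge W(6) and T(12): 18
merge 18 and R(20): 38
merge Y(37) and 38: 75
merge Z(41) and S(42): 83
merge U(46) and 75: 121
merge 83 and V(118): 201
merge 121 and 201: 322
The encoded length is the sum of every internal node's weight: 18 + 38 + 75 + 83 + 121 + 201 + 322 = 858 bits.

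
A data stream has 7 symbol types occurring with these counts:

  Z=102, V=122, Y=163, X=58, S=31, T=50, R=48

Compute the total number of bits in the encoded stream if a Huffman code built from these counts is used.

1516

Build the Huffman tree bottom-up:
S(31) + R(48) → 79
T(50) + X(58) → 108
79 + Z(102) → 181
108 + V(122) → 230
Y(163) + 181 → 344
230 + 344 → 574
Each symbol's bit-cost is frequency × depth; summing gives 1516 bits (equivalently 79 + 108 + 181 + 230 + 344 + 574).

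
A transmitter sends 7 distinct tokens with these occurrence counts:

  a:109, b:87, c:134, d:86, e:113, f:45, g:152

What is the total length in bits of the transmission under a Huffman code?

Merge the two smallest weights repeatedly:
merge f(45) and d(86): 131
merge b(87) and a(109): 196
merge e(113) and 131: 244
merge c(134) and g(152): 286
merge 196 and 244: 440
merge 286 and 440: 726
Each symbol's bit-cost is frequency × depth; summing gives 2023 bits (equivalently 131 + 196 + 244 + 286 + 440 + 726).

2023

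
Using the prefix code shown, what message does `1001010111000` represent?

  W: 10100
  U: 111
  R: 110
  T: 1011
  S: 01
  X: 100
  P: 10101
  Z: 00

Read left to right; each codeword is recognised as soon as it completes (prefix code):
  100→X | 10101→P | 110→R | 00→Z
Decoded message: XPRZ

XPRZ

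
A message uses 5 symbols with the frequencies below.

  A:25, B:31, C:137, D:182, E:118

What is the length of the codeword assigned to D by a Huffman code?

1

Huffman merges, smallest pair first:
combine A(25), B(31) → 56
combine 56, E(118) → 174
combine C(137), 174 → 311
combine D(182), 311 → 493
D is merged only at the final step, so code length = 1.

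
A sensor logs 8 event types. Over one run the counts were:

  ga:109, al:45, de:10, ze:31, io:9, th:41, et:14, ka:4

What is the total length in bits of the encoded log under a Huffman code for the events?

644

Greedily combine the two least-frequent nodes:
combine ka(4), io(9) → 13
combine de(10), 13 → 23
combine et(14), 23 → 37
combine ze(31), 37 → 68
combine th(41), al(45) → 86
combine 68, 86 → 154
combine ga(109), 154 → 263
Each symbol's bit-cost is frequency × depth; summing gives 644 bits (equivalently 13 + 23 + 37 + 68 + 86 + 154 + 263).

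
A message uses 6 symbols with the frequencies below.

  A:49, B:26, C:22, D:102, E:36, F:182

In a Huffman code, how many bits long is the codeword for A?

Repeatedly merge the two smallest:
C(22) + B(26) → 48
E(36) + 48 → 84
A(49) + 84 → 133
D(102) + 133 → 235
F(182) + 235 → 417
The subtree containing A is merged 3 times, so code length = 3.

3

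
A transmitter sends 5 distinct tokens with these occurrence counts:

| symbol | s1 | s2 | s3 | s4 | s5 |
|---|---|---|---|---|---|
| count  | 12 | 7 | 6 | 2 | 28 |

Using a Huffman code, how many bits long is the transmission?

105

Greedily combine the two least-frequent nodes:
s4(2) + s3(6) → 8
s2(7) + 8 → 15
s1(12) + 15 → 27
27 + s5(28) → 55
Total encoded bits = sum of merged weights = 8 + 15 + 27 + 55 = 105.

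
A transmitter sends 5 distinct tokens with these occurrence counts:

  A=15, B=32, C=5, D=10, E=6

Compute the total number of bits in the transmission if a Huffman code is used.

Merge the two smallest weights repeatedly:
C(5) + E(6) → 11
D(10) + 11 → 21
A(15) + 21 → 36
B(32) + 36 → 68
Each symbol's bit-cost is frequency × depth; summing gives 136 bits (equivalently 11 + 21 + 36 + 68).

136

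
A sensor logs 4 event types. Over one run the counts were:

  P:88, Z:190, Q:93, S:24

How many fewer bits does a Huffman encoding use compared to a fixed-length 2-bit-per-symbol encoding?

78

Fixed-length: 2 bits × 395 symbols = 790 bits.
Huffman merges:
S(24) + P(88) → 112
Q(93) + 112 → 205
Z(190) + 205 → 395
Huffman total = 112 + 205 + 395 = 712 bits.
Saving = 790 − 712 = 78 bits.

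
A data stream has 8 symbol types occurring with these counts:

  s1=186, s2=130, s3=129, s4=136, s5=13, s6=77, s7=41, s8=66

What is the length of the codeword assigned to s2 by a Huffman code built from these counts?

3

Huffman merges, smallest pair first:
s5(13) + s7(41) → 54
54 + s8(66) → 120
s6(77) + 120 → 197
s3(129) + s2(130) → 259
s4(136) + s1(186) → 322
197 + 259 → 456
322 + 456 → 778
The subtree containing s2 is merged 3 times, so code length = 3.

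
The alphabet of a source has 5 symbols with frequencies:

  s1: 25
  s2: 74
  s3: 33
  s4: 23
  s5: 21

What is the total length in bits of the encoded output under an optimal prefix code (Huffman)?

Merge the two smallest weights repeatedly:
s5(21) + s4(23) → 44
s1(25) + s3(33) → 58
44 + 58 → 102
s2(74) + 102 → 176
Each symbol's bit-cost is frequency × depth; summing gives 380 bits (equivalently 44 + 58 + 102 + 176).

380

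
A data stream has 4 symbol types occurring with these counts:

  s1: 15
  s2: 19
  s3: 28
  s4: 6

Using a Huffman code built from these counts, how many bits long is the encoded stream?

Build the Huffman tree bottom-up:
combine s4(6), s1(15) → 21
combine s2(19), 21 → 40
combine s3(28), 40 → 68
Total encoded bits = sum of merged weights = 21 + 40 + 68 = 129.

129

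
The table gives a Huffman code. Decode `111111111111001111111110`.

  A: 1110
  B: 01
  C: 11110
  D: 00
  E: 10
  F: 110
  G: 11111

GGFBGA

Read left to right; each codeword is recognised as soon as it completes (prefix code):
  11111→G | 11111→G | 110→F | 01→B | 11111→G | 1110→A
Decoded message: GGFBGA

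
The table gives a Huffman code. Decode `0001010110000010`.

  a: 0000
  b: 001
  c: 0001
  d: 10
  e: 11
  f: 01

Read left to right; each codeword is recognised as soon as it completes (prefix code):
  0001→c | 01→f | 01→f | 10→d | 0000→a | 10→d
Decoded message: cffdad

cffdad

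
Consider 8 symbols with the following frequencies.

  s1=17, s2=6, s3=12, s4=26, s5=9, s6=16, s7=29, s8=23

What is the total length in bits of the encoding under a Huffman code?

400

Merge the two smallest weights repeatedly:
merge s2(6) and s5(9): 15
merge s3(12) and 15: 27
merge s6(16) and s1(17): 33
merge s8(23) and s4(26): 49
merge 27 and s7(29): 56
merge 33 and 49: 82
merge 56 and 82: 138
Total encoded bits = sum of merged weights = 15 + 27 + 33 + 49 + 56 + 82 + 138 = 400.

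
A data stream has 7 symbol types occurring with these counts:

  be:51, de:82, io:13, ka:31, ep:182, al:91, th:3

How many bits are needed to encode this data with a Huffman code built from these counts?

1058

Build the Huffman tree bottom-up:
merge th(3) and io(13): 16
merge 16 and ka(31): 47
merge 47 and be(51): 98
merge de(82) and al(91): 173
merge 98 and 173: 271
merge ep(182) and 271: 453
Total encoded bits = sum of merged weights = 16 + 47 + 98 + 173 + 271 + 453 = 1058.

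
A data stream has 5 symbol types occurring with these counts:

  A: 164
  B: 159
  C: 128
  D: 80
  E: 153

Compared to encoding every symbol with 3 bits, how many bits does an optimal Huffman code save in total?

476

Fixed-length: 3 bits × 684 symbols = 2052 bits.
Huffman merges:
D(80) + C(128) → 208
E(153) + B(159) → 312
A(164) + 208 → 372
312 + 372 → 684
Huffman total = 208 + 312 + 372 + 684 = 1576 bits.
Saving = 2052 − 1576 = 476 bits.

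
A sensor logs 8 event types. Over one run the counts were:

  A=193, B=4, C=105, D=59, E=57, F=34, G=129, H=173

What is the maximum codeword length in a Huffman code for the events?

5

Merge the two lowest-weight nodes at each step:
combine B(4), F(34) → 38
combine 38, E(57) → 95
combine D(59), 95 → 154
combine C(105), G(129) → 234
combine 154, H(173) → 327
combine A(193), 234 → 427
combine 327, 427 → 754
The rarest symbols sit at the bottom; the longest codeword is 5 bits.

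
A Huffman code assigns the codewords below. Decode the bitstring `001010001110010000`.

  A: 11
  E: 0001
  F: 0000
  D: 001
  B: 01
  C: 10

Read left to right; each codeword is recognised as soon as it completes (prefix code):
  001→D | 01→B | 0001→E | 11→A | 001→D | 0000→F
Decoded message: DBEADF

DBEADF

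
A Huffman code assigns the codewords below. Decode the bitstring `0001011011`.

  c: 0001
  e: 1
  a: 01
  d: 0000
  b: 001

caeae

Read left to right; each codeword is recognised as soon as it completes (prefix code):
  0001→c | 01→a | 1→e | 01→a | 1→e
Decoded message: caeae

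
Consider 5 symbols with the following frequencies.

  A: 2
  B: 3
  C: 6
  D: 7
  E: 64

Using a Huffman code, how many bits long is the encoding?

116

Greedily combine the two least-frequent nodes:
merge A(2) and B(3): 5
merge 5 and C(6): 11
merge D(7) and 11: 18
merge 18 and E(64): 82
Each symbol's bit-cost is frequency × depth; summing gives 116 bits (equivalently 5 + 11 + 18 + 82).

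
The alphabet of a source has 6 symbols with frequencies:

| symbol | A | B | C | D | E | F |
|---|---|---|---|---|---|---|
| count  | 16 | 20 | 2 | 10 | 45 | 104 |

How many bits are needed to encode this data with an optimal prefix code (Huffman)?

378

Merge the two smallest weights repeatedly:
combine C(2), D(10) → 12
combine 12, A(16) → 28
combine B(20), 28 → 48
combine E(45), 48 → 93
combine 93, F(104) → 197
Each symbol's bit-cost is frequency × depth; summing gives 378 bits (equivalently 12 + 28 + 48 + 93 + 197).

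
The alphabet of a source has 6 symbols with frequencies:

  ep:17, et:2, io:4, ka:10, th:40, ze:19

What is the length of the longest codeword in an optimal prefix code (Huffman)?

5

Merge the two lowest-weight nodes at each step:
et(2) + io(4) → 6
6 + ka(10) → 16
16 + ep(17) → 33
ze(19) + 33 → 52
th(40) + 52 → 92
Maximum depth reached is 5.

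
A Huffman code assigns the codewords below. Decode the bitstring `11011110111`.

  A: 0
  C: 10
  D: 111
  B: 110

BDCD

Read left to right; each codeword is recognised as soon as it completes (prefix code):
  110→B | 111→D | 10→C | 111→D
Decoded message: BDCD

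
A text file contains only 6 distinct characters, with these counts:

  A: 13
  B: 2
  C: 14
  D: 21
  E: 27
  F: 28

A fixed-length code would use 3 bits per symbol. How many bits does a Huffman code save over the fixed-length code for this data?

61

Fixed-length: 3 bits × 105 symbols = 315 bits.
Huffman merges:
combine B(2), A(13) → 15
combine C(14), 15 → 29
combine D(21), E(27) → 48
combine F(28), 29 → 57
combine 48, 57 → 105
Huffman total = 15 + 29 + 48 + 57 + 105 = 254 bits.
Saving = 315 − 254 = 61 bits.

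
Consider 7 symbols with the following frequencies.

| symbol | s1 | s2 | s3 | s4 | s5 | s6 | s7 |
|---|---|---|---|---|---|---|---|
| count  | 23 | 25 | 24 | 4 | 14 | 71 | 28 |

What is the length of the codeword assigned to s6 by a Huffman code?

1

Build the tree from the bottom:
merge s4(4) and s5(14): 18
merge 18 and s1(23): 41
merge s3(24) and s2(25): 49
merge s7(28) and 41: 69
merge 49 and 69: 118
merge s6(71) and 118: 189
s6 sits one level below the root: a 1-bit codeword.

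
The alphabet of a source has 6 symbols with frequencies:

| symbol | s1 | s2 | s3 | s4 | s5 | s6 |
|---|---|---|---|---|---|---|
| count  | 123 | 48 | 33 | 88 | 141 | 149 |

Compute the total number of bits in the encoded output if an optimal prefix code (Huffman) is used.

1414

Merge the two smallest weights repeatedly:
merge s3(33) and s2(48): 81
merge 81 and s4(88): 169
merge s1(123) and s5(141): 264
merge s6(149) and 169: 318
merge 264 and 318: 582
Total encoded bits = sum of merged weights = 81 + 169 + 264 + 318 + 582 = 1414.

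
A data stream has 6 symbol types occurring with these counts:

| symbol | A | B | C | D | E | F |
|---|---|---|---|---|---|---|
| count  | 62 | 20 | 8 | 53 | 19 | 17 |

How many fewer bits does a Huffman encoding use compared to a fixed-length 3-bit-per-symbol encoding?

115

Fixed-length: 3 bits × 179 symbols = 537 bits.
Huffman merges:
combine C(8), F(17) → 25
combine E(19), B(20) → 39
combine 25, 39 → 64
combine D(53), A(62) → 115
combine 64, 115 → 179
Huffman total = 25 + 39 + 64 + 115 + 179 = 422 bits.
Saving = 537 − 422 = 115 bits.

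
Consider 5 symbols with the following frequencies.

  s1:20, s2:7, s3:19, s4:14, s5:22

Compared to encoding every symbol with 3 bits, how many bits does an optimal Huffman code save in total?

Fixed-length: 3 bits × 82 symbols = 246 bits.
Huffman merges:
merge s2(7) and s4(14): 21
merge s3(19) and s1(20): 39
merge 21 and s5(22): 43
merge 39 and 43: 82
Huffman total = 21 + 39 + 43 + 82 = 185 bits.
Saving = 246 − 185 = 61 bits.

61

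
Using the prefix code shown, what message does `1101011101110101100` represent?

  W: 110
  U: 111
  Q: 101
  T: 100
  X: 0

WQWUXQT

Read left to right; each codeword is recognised as soon as it completes (prefix code):
  110→W | 101→Q | 110→W | 111→U | 0→X | 101→Q | 100→T
Decoded message: WQWUXQT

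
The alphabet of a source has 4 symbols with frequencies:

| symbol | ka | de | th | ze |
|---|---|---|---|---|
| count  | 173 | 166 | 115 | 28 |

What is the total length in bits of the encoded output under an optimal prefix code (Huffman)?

Build the Huffman tree bottom-up:
ze(28) + th(115) → 143
143 + de(166) → 309
ka(173) + 309 → 482
Total encoded bits = sum of merged weights = 143 + 309 + 482 = 934.

934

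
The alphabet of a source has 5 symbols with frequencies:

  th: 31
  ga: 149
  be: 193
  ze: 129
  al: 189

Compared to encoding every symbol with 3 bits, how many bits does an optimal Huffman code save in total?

531

Fixed-length: 3 bits × 691 symbols = 2073 bits.
Huffman merges:
merge th(31) and ze(129): 160
merge ga(149) and 160: 309
merge al(189) and be(193): 382
merge 309 and 382: 691
Huffman total = 160 + 309 + 382 + 691 = 1542 bits.
Saving = 2073 − 1542 = 531 bits.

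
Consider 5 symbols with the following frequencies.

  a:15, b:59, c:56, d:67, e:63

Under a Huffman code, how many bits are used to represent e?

Repeatedly merge the two smallest:
a(15) + c(56) → 71
b(59) + e(63) → 122
d(67) + 71 → 138
122 + 138 → 260
e's leaf is at depth 2, giving a 2-bit codeword.

2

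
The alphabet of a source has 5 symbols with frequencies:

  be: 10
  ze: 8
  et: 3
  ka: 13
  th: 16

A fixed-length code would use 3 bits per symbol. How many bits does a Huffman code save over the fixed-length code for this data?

Fixed-length: 3 bits × 50 symbols = 150 bits.
Huffman merges:
merge et(3) and ze(8): 11
merge be(10) and 11: 21
merge ka(13) and th(16): 29
merge 21 and 29: 50
Huffman total = 11 + 21 + 29 + 50 = 111 bits.
Saving = 150 − 111 = 39 bits.

39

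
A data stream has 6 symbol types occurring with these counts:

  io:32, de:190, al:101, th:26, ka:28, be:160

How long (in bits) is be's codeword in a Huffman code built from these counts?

Huffman merges, smallest pair first:
th(26) + ka(28) → 54
io(32) + 54 → 86
86 + al(101) → 187
be(160) + 187 → 347
de(190) + 347 → 537
The subtree containing be is merged 2 times, so code length = 2.

2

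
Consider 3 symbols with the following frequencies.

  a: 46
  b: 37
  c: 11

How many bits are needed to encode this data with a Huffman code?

Greedily combine the two least-frequent nodes:
combine c(11), b(37) → 48
combine a(46), 48 → 94
Total encoded bits = sum of merged weights = 48 + 94 = 142.

142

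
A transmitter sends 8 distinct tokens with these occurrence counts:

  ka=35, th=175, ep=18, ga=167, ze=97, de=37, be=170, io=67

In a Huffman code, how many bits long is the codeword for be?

2

Repeatedly merge the two smallest:
ep(18) + ka(35) → 53
de(37) + 53 → 90
io(67) + 90 → 157
ze(97) + 157 → 254
ga(167) + be(170) → 337
th(175) + 254 → 429
337 + 429 → 766
be sits 2 levels below the root, so its codeword is 2 bits.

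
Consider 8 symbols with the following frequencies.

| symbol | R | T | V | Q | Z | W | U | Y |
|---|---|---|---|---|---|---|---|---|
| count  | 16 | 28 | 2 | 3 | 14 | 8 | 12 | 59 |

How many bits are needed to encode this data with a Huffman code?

351

Merge the two smallest weights repeatedly:
V(2) + Q(3) → 5
5 + W(8) → 13
U(12) + 13 → 25
Z(14) + R(16) → 30
25 + T(28) → 53
30 + 53 → 83
Y(59) + 83 → 142
Total encoded bits = sum of merged weights = 5 + 13 + 25 + 30 + 53 + 83 + 142 = 351.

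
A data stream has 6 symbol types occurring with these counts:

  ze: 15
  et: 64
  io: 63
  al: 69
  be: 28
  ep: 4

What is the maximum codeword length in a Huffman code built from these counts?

4

Merge the two lowest-weight nodes at each step:
merge ep(4) and ze(15): 19
merge 19 and be(28): 47
merge 47 and io(63): 110
merge et(64) and al(69): 133
merge 110 and 133: 243
The first pair merged (ep, ze) ends up deepest, at depth 4.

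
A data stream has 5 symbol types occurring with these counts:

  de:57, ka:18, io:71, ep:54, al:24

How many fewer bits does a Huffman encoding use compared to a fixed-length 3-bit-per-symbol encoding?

182

Fixed-length: 3 bits × 224 symbols = 672 bits.
Huffman merges:
combine ka(18), al(24) → 42
combine 42, ep(54) → 96
combine de(57), io(71) → 128
combine 96, 128 → 224
Huffman total = 42 + 96 + 128 + 224 = 490 bits.
Saving = 672 − 490 = 182 bits.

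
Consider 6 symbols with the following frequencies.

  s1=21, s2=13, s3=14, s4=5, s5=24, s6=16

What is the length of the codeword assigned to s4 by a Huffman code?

3

Repeatedly merge the two smallest:
s4(5) + s2(13) → 18
s3(14) + s6(16) → 30
18 + s1(21) → 39
s5(24) + 30 → 54
39 + 54 → 93
s4's leaf is at depth 3, giving a 3-bit codeword.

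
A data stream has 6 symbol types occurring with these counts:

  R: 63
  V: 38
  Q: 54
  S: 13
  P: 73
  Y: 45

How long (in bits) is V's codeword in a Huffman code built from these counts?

Repeatedly merge the two smallest:
merge S(13) and V(38): 51
merge Y(45) and 51: 96
merge Q(54) and R(63): 117
merge P(73) and 96: 169
merge 117 and 169: 286
V sits 4 levels below the root, so its codeword is 4 bits.

4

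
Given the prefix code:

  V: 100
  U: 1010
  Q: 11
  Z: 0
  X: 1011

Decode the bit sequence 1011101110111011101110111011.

Read left to right; each codeword is recognised as soon as it completes (prefix code):
  1011→X | 1011→X | 1011→X | 1011→X | 1011→X | 1011→X | 1011→X
Decoded message: XXXXXXX

XXXXXXX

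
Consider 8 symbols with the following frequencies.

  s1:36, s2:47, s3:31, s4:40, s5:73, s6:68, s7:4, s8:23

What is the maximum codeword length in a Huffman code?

5

Merge the two lowest-weight nodes at each step:
s7(4) + s8(23) → 27
27 + s3(31) → 58
s1(36) + s4(40) → 76
s2(47) + 58 → 105
s6(68) + s5(73) → 141
76 + 105 → 181
141 + 181 → 322
Maximum depth reached is 5.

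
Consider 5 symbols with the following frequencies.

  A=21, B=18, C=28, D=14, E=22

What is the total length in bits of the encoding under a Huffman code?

Merge the two smallest weights repeatedly:
D(14) + B(18) → 32
A(21) + E(22) → 43
C(28) + 32 → 60
43 + 60 → 103
Each symbol's bit-cost is frequency × depth; summing gives 238 bits (equivalently 32 + 43 + 60 + 103).

238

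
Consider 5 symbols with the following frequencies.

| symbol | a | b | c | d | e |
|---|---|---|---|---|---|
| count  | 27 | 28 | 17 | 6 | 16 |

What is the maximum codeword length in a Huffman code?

Merge the two lowest-weight nodes at each step:
d(6) + e(16) → 22
c(17) + 22 → 39
a(27) + b(28) → 55
39 + 55 → 94
The rarest symbols sit at the bottom; the longest codeword is 3 bits.

3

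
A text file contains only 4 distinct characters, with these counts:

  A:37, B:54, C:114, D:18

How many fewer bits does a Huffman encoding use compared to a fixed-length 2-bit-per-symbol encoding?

Fixed-length: 2 bits × 223 symbols = 446 bits.
Huffman merges:
merge D(18) and A(37): 55
merge B(54) and 55: 109
merge 109 and C(114): 223
Huffman total = 55 + 109 + 223 = 387 bits.
Saving = 446 − 387 = 59 bits.

59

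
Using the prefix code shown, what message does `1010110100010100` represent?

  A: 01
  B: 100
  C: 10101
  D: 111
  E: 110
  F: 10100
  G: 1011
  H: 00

Read left to right; each codeword is recognised as soon as it completes (prefix code):
  10101→C | 10100→F | 01→A | 01→A | 00→H
Decoded message: CFAAH

CFAAH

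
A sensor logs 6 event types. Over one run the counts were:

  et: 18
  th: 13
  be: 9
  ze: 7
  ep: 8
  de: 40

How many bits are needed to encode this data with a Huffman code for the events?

220

Greedily combine the two least-frequent nodes:
ze(7) + ep(8) → 15
be(9) + th(13) → 22
15 + et(18) → 33
22 + 33 → 55
de(40) + 55 → 95
Each symbol's bit-cost is frequency × depth; summing gives 220 bits (equivalently 15 + 22 + 33 + 55 + 95).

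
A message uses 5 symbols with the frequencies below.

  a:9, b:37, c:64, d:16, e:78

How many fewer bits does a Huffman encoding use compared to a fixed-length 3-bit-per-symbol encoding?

195

Fixed-length: 3 bits × 204 symbols = 612 bits.
Huffman merges:
a(9) + d(16) → 25
25 + b(37) → 62
62 + c(64) → 126
e(78) + 126 → 204
Huffman total = 25 + 62 + 126 + 204 = 417 bits.
Saving = 612 − 417 = 195 bits.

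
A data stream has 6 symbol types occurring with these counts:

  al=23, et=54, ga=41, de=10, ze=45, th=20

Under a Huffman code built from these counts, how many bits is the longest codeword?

Merge the two lowest-weight nodes at each step:
combine de(10), th(20) → 30
combine al(23), 30 → 53
combine ga(41), ze(45) → 86
combine 53, et(54) → 107
combine 86, 107 → 193
The rarest symbols sit at the bottom; the longest codeword is 4 bits.

4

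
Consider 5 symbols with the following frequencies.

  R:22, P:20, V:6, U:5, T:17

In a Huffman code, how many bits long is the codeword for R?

Repeatedly merge the two smallest:
merge U(5) and V(6): 11
merge 11 and T(17): 28
merge P(20) and R(22): 42
merge 28 and 42: 70
R's leaf is at depth 2, giving a 2-bit codeword.

2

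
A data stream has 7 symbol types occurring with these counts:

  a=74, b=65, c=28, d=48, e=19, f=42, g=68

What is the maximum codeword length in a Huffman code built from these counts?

Merge the two lowest-weight nodes at each step:
combine e(19), c(28) → 47
combine f(42), 47 → 89
combine d(48), b(65) → 113
combine g(68), a(74) → 142
combine 89, 113 → 202
combine 142, 202 → 344
The first pair merged (e, c) ends up deepest, at depth 4.

4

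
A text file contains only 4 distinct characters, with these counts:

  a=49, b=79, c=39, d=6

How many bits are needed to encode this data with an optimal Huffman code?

312

Greedily combine the two least-frequent nodes:
merge d(6) and c(39): 45
merge 45 and a(49): 94
merge b(79) and 94: 173
The encoded length is the sum of every internal node's weight: 45 + 94 + 173 = 312 bits.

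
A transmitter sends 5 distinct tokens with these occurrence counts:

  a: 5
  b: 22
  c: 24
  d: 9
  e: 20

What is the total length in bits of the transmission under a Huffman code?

174

Greedily combine the two least-frequent nodes:
a(5) + d(9) → 14
14 + e(20) → 34
b(22) + c(24) → 46
34 + 46 → 80
Total encoded bits = sum of merged weights = 14 + 34 + 46 + 80 = 174.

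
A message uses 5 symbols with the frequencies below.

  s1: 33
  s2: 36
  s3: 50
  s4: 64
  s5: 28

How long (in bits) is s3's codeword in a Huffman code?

Repeatedly merge the two smallest:
combine s5(28), s1(33) → 61
combine s2(36), s3(50) → 86
combine 61, s4(64) → 125
combine 86, 125 → 211
s3's leaf is at depth 2, giving a 2-bit codeword.

2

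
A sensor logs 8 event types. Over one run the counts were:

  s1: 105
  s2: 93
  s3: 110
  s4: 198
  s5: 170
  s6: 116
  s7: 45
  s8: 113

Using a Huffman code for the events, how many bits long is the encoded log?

2790

Merge the two smallest weights repeatedly:
merge s7(45) and s2(93): 138
merge s1(105) and s3(110): 215
merge s8(113) and s6(116): 229
merge 138 and s5(170): 308
merge s4(198) and 215: 413
merge 229 and 308: 537
merge 413 and 537: 950
Each symbol's bit-cost is frequency × depth; summing gives 2790 bits (equivalently 138 + 215 + 229 + 308 + 413 + 537 + 950).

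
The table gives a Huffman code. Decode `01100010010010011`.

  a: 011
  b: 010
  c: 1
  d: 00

Read left to right; each codeword is recognised as soon as it completes (prefix code):
  011→a | 00→d | 010→b | 010→b | 010→b | 011→a
Decoded message: adbbba

adbbba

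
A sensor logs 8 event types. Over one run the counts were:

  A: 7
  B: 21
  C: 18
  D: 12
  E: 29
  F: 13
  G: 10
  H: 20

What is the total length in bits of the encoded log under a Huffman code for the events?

378

Merge the two smallest weights repeatedly:
combine A(7), G(10) → 17
combine D(12), F(13) → 25
combine 17, C(18) → 35
combine H(20), B(21) → 41
combine 25, E(29) → 54
combine 35, 41 → 76
combine 54, 76 → 130
Each symbol's bit-cost is frequency × depth; summing gives 378 bits (equivalently 17 + 25 + 35 + 41 + 54 + 76 + 130).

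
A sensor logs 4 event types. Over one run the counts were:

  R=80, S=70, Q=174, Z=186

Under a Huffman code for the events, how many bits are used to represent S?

Repeatedly merge the two smallest:
combine S(70), R(80) → 150
combine 150, Q(174) → 324
combine Z(186), 324 → 510
S sits 3 levels below the root, so its codeword is 3 bits.

3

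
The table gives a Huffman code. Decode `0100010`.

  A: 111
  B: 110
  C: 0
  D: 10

Read left to right; each codeword is recognised as soon as it completes (prefix code):
  0→C | 10→D | 0→C | 0→C | 10→D
Decoded message: CDCCD

CDCCD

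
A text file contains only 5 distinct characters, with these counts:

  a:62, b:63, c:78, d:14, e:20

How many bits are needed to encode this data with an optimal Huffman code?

Build the Huffman tree bottom-up:
merge d(14) and e(20): 34
merge 34 and a(62): 96
merge b(63) and c(78): 141
merge 96 and 141: 237
The encoded length is the sum of every internal node's weight: 34 + 96 + 141 + 237 = 508 bits.

508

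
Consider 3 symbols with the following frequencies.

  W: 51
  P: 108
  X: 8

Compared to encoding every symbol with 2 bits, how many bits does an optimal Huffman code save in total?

Fixed-length: 2 bits × 167 symbols = 334 bits.
Huffman merges:
X(8) + W(51) → 59
59 + P(108) → 167
Huffman total = 59 + 167 = 226 bits.
Saving = 334 − 226 = 108 bits.

108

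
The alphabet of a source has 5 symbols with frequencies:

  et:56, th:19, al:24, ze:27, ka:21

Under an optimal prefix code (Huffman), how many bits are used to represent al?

3

Build the tree from the bottom:
th(19) + ka(21) → 40
al(24) + ze(27) → 51
40 + 51 → 91
et(56) + 91 → 147
al sits 3 levels below the root, so its codeword is 3 bits.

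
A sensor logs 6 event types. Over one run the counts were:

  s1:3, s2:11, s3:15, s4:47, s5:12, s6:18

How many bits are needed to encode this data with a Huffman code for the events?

Merge the two smallest weights repeatedly:
s1(3) + s2(11) → 14
s5(12) + 14 → 26
s3(15) + s6(18) → 33
26 + 33 → 59
s4(47) + 59 → 106
Total encoded bits = sum of merged weights = 14 + 26 + 33 + 59 + 106 = 238.

238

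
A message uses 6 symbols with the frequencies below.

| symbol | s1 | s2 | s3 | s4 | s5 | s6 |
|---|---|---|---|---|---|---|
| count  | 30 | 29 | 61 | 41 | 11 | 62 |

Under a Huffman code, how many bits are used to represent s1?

Build the tree from the bottom:
merge s5(11) and s2(29): 40
merge s1(30) and 40: 70
merge s4(41) and s3(61): 102
merge s6(62) and 70: 132
merge 102 and 132: 234
s1's leaf is at depth 3, giving a 3-bit codeword.

3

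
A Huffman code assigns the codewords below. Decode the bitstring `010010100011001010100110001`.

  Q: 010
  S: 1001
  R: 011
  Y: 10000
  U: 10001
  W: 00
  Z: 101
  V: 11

QQUSQSU

Read left to right; each codeword is recognised as soon as it completes (prefix code):
  010→Q | 010→Q | 10001→U | 1001→S | 010→Q | 1001→S | 10001→U
Decoded message: QQUSQSU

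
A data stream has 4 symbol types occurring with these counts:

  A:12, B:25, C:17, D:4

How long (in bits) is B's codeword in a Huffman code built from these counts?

1

Huffman merges, smallest pair first:
D(4) + A(12) → 16
16 + C(17) → 33
B(25) + 33 → 58
B is a child of the root — depth 1, so its codeword is a single bit.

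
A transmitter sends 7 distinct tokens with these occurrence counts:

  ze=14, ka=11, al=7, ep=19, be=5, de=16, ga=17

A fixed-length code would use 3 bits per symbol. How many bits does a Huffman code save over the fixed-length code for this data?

Fixed-length: 3 bits × 89 symbols = 267 bits.
Huffman merges:
combine be(5), al(7) → 12
combine ka(11), 12 → 23
combine ze(14), de(16) → 30
combine ga(17), ep(19) → 36
combine 23, 30 → 53
combine 36, 53 → 89
Huffman total = 12 + 23 + 30 + 36 + 53 + 89 = 243 bits.
Saving = 267 − 243 = 24 bits.

24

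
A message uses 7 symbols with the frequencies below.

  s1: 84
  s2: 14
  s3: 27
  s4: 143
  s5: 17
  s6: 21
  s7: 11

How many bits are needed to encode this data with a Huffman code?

696

Greedily combine the two least-frequent nodes:
combine s7(11), s2(14) → 25
combine s5(17), s6(21) → 38
combine 25, s3(27) → 52
combine 38, 52 → 90
combine s1(84), 90 → 174
combine s4(143), 174 → 317
The encoded length is the sum of every internal node's weight: 25 + 38 + 52 + 90 + 174 + 317 = 696 bits.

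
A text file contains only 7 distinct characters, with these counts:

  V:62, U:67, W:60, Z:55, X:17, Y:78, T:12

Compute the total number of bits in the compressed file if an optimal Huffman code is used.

937

Merge the two smallest weights repeatedly:
combine T(12), X(17) → 29
combine 29, Z(55) → 84
combine W(60), V(62) → 122
combine U(67), Y(78) → 145
combine 84, 122 → 206
combine 145, 206 → 351
The encoded length is the sum of every internal node's weight: 29 + 84 + 122 + 145 + 206 + 351 = 937 bits.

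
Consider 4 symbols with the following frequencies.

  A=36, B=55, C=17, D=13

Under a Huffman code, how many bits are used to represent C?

Build the tree from the bottom:
combine D(13), C(17) → 30
combine 30, A(36) → 66
combine B(55), 66 → 121
The subtree containing C is merged 3 times, so code length = 3.

3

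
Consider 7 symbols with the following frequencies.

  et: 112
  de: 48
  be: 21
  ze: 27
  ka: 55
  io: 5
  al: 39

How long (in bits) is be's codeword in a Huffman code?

Repeatedly merge the two smallest:
merge io(5) and be(21): 26
merge 26 and ze(27): 53
merge al(39) and de(48): 87
merge 53 and ka(55): 108
merge 87 and 108: 195
merge et(112) and 195: 307
The subtree containing be is merged 5 times, so code length = 5.

5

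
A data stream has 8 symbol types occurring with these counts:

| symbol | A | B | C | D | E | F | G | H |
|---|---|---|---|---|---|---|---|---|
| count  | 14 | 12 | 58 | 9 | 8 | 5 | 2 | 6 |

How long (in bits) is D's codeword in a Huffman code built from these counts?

Repeatedly merge the two smallest:
merge G(2) and F(5): 7
merge H(6) and 7: 13
merge E(8) and D(9): 17
merge B(12) and 13: 25
merge A(14) and 17: 31
merge 25 and 31: 56
merge 56 and C(58): 114
The subtree containing D is merged 4 times, so code length = 4.

4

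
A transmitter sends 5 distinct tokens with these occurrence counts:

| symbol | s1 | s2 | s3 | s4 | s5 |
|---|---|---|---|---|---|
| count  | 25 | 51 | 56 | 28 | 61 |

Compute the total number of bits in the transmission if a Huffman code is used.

Merge the two smallest weights repeatedly:
s1(25) + s4(28) → 53
s2(51) + 53 → 104
s3(56) + s5(61) → 117
104 + 117 → 221
Total encoded bits = sum of merged weights = 53 + 104 + 117 + 221 = 495.

495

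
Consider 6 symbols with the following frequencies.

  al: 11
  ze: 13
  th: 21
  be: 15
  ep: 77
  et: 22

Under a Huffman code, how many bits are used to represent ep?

1

Huffman merges, smallest pair first:
al(11) + ze(13) → 24
be(15) + th(21) → 36
et(22) + 24 → 46
36 + 46 → 82
ep(77) + 82 → 159
ep is merged only at the final step, so code length = 1.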